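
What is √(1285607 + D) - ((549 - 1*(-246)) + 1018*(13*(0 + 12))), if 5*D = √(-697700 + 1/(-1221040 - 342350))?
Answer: -159603 + √(349140619737978300 + 104226*I*√189478907933303710)/521130 ≈ -1.5847e+5 + 0.073668*I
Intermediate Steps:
D = I*√189478907933303710/2605650 (D = √(-697700 + 1/(-1221040 - 342350))/5 = √(-697700 + 1/(-1563390))/5 = √(-697700 - 1/1563390)/5 = √(-1090777203001/1563390)/5 = (I*√189478907933303710/521130)/5 = I*√189478907933303710/2605650 ≈ 167.06*I)
√(1285607 + D) - ((549 - 1*(-246)) + 1018*(13*(0 + 12))) = √(1285607 + I*√189478907933303710/2605650) - ((549 - 1*(-246)) + 1018*(13*(0 + 12))) = √(1285607 + I*√189478907933303710/2605650) - ((549 + 246) + 1018*(13*12)) = √(1285607 + I*√189478907933303710/2605650) - (795 + 1018*156) = √(1285607 + I*√189478907933303710/2605650) - (795 + 158808) = √(1285607 + I*√189478907933303710/2605650) - 1*159603 = √(1285607 + I*√189478907933303710/2605650) - 159603 = -159603 + √(1285607 + I*√189478907933303710/2605650)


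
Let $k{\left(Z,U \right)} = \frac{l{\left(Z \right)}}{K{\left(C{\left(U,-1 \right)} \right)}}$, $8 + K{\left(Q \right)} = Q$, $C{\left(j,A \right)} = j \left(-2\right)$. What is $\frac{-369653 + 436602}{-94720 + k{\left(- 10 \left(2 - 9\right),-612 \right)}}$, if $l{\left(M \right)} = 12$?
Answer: $- \frac{20352496}{28794877} \approx -0.70681$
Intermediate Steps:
$C{\left(j,A \right)} = - 2 j$
$K{\left(Q \right)} = -8 + Q$
$k{\left(Z,U \right)} = \frac{12}{-8 - 2 U}$
$\frac{-369653 + 436602}{-94720 + k{\left(- 10 \left(2 - 9\right),-612 \right)}} = \frac{-369653 + 436602}{-94720 - \frac{6}{4 - 612}} = \frac{66949}{-94720 - \frac{6}{-608}} = \frac{66949}{-94720 - - \frac{3}{304}} = \frac{66949}{-94720 + \frac{3}{304}} = \frac{66949}{- \frac{28794877}{304}} = 66949 \left(- \frac{304}{28794877}\right) = - \frac{20352496}{28794877}$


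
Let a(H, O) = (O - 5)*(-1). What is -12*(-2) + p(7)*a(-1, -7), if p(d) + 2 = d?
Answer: 84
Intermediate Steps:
a(H, O) = 5 - O (a(H, O) = (-5 + O)*(-1) = 5 - O)
p(d) = -2 + d
-12*(-2) + p(7)*a(-1, -7) = -12*(-2) + (-2 + 7)*(5 - 1*(-7)) = 24 + 5*(5 + 7) = 24 + 5*12 = 24 + 60 = 84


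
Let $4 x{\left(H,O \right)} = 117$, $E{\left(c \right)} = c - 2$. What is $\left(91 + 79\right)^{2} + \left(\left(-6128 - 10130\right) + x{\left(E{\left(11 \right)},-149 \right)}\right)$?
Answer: $\frac{50685}{4} \approx 12671.0$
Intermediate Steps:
$E{\left(c \right)} = -2 + c$
$x{\left(H,O \right)} = \frac{117}{4}$ ($x{\left(H,O \right)} = \frac{1}{4} \cdot 117 = \frac{117}{4}$)
$\left(91 + 79\right)^{2} + \left(\left(-6128 - 10130\right) + x{\left(E{\left(11 \right)},-149 \right)}\right) = \left(91 + 79\right)^{2} + \left(\left(-6128 - 10130\right) + \frac{117}{4}\right) = 170^{2} + \left(-16258 + \frac{117}{4}\right) = 28900 - \frac{64915}{4} = \frac{50685}{4}$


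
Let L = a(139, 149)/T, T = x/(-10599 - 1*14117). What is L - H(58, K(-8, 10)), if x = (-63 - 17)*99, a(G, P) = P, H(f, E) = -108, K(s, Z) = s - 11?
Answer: 1134511/1980 ≈ 572.99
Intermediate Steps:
K(s, Z) = -11 + s
x = -7920 (x = -80*99 = -7920)
T = 1980/6179 (T = -7920/(-10599 - 1*14117) = -7920/(-10599 - 14117) = -7920/(-24716) = -7920*(-1/24716) = 1980/6179 ≈ 0.32044)
L = 920671/1980 (L = 149/(1980/6179) = 149*(6179/1980) = 920671/1980 ≈ 464.99)
L - H(58, K(-8, 10)) = 920671/1980 - 1*(-108) = 920671/1980 + 108 = 1134511/1980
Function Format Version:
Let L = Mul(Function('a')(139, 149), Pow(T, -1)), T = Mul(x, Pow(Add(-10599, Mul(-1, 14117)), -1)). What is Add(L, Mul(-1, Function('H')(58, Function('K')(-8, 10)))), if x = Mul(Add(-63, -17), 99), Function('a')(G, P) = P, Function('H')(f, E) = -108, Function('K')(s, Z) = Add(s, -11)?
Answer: Rational(1134511, 1980) ≈ 572.99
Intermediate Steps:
Function('K')(s, Z) = Add(-11, s)
x = -7920 (x = Mul(-80, 99) = -7920)
T = Rational(1980, 6179) (T = Mul(-7920, Pow(Add(-10599, Mul(-1, 14117)), -1)) = Mul(-7920, Pow(Add(-10599, -14117), -1)) = Mul(-7920, Pow(-24716, -1)) = Mul(-7920, Rational(-1, 24716)) = Rational(1980, 6179) ≈ 0.32044)
L = Rational(920671, 1980) (L = Mul(149, Pow(Rational(1980, 6179), -1)) = Mul(149, Rational(6179, 1980)) = Rational(920671, 1980) ≈ 464.99)
Add(L, Mul(-1, Function('H')(58, Function('K')(-8, 10)))) = Add(Rational(920671, 1980), Mul(-1, -108)) = Add(Rational(920671, 1980), 108) = Rational(1134511, 1980)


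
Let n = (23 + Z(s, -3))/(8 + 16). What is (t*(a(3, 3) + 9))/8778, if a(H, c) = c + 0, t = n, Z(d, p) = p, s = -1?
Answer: 5/4389 ≈ 0.0011392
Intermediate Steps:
n = ⅚ (n = (23 - 3)/(8 + 16) = 20/24 = 20*(1/24) = ⅚ ≈ 0.83333)
t = ⅚ ≈ 0.83333
a(H, c) = c
(t*(a(3, 3) + 9))/8778 = (5*(3 + 9)/6)/8778 = ((⅚)*12)*(1/8778) = 10*(1/8778) = 5/4389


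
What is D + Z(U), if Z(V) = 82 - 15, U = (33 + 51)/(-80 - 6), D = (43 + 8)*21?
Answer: 1138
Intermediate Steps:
D = 1071 (D = 51*21 = 1071)
U = -42/43 (U = 84/(-86) = 84*(-1/86) = -42/43 ≈ -0.97674)
Z(V) = 67
D + Z(U) = 1071 + 67 = 1138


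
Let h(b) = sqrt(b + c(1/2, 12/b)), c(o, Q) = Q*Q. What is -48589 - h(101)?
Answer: -48589 - sqrt(1030445)/101 ≈ -48599.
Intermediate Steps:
c(o, Q) = Q**2
h(b) = sqrt(b + 144/b**2) (h(b) = sqrt(b + (12/b)**2) = sqrt(b + 144/b**2))
-48589 - h(101) = -48589 - sqrt(101 + 144/101**2) = -48589 - sqrt(101 + 144*(1/10201)) = -48589 - sqrt(101 + 144/10201) = -48589 - sqrt(1030445/10201) = -48589 - sqrt(1030445)/101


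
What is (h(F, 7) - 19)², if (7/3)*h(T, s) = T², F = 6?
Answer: 625/49 ≈ 12.755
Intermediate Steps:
h(T, s) = 3*T²/7
(h(F, 7) - 19)² = ((3/7)*6² - 19)² = ((3/7)*36 - 19)² = (108/7 - 19)² = (-25/7)² = 625/49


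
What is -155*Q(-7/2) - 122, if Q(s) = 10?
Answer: -1672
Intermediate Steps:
-155*Q(-7/2) - 122 = -155*10 - 122 = -1550 - 122 = -1672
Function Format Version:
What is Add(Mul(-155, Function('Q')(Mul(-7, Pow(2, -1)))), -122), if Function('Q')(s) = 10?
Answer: -1672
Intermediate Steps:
Add(Mul(-155, Function('Q')(Mul(-7, Pow(2, -1)))), -122) = Add(Mul(-155, 10), -122) = Add(-1550, -122) = -1672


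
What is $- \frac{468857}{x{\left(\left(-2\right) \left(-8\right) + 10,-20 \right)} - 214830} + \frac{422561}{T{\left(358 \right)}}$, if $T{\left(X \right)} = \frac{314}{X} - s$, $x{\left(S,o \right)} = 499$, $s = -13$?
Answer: $\frac{16212822623477}{532398204} \approx 30452.0$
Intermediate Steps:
$T{\left(X \right)} = 13 + \frac{314}{X}$ ($T{\left(X \right)} = \frac{314}{X} - -13 = \frac{314}{X} + 13 = 13 + \frac{314}{X}$)
$- \frac{468857}{x{\left(\left(-2\right) \left(-8\right) + 10,-20 \right)} - 214830} + \frac{422561}{T{\left(358 \right)}} = - \frac{468857}{499 - 214830} + \frac{422561}{13 + \frac{314}{358}} = - \frac{468857}{499 - 214830} + \frac{422561}{13 + 314 \cdot \frac{1}{358}} = - \frac{468857}{-214331} + \frac{422561}{13 + \frac{157}{179}} = \left(-468857\right) \left(- \frac{1}{214331}\right) + \frac{422561}{\frac{2484}{179}} = \frac{468857}{214331} + 422561 \cdot \frac{179}{2484} = \frac{468857}{214331} + \frac{75638419}{2484} = \frac{16212822623477}{532398204}$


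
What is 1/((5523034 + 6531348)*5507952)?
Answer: 1/66394957445664 ≈ 1.5061e-14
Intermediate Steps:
1/((5523034 + 6531348)*5507952) = (1/5507952)/12054382 = (1/12054382)*(1/5507952) = 1/66394957445664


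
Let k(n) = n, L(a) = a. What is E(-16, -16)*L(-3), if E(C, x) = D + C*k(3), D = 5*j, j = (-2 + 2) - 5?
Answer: 219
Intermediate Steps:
j = -5 (j = 0 - 5 = -5)
D = -25 (D = 5*(-5) = -25)
E(C, x) = -25 + 3*C (E(C, x) = -25 + C*3 = -25 + 3*C)
E(-16, -16)*L(-3) = (-25 + 3*(-16))*(-3) = (-25 - 48)*(-3) = -73*(-3) = 219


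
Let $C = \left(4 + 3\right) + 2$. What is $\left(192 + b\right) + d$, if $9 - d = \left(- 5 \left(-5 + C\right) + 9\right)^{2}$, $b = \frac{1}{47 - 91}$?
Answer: $\frac{3519}{44} \approx 79.977$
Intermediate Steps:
$C = 9$ ($C = 7 + 2 = 9$)
$b = - \frac{1}{44}$ ($b = \frac{1}{-44} = - \frac{1}{44} \approx -0.022727$)
$d = -112$ ($d = 9 - \left(- 5 \left(-5 + 9\right) + 9\right)^{2} = 9 - \left(\left(-5\right) 4 + 9\right)^{2} = 9 - \left(-20 + 9\right)^{2} = 9 - \left(-11\right)^{2} = 9 - 121 = -112$)
$\left(192 + b\right) + d = \left(192 - \frac{1}{44}\right) - 112 = \frac{8447}{44} - 112 = \frac{3519}{44}$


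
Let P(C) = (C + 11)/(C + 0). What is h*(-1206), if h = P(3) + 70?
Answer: -90048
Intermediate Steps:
P(C) = (11 + C)/C
h = 224/3 (h = (11 + 3)/3 + 70 = (1/3)*14 + 70 = 14/3 + 70 = 224/3 ≈ 74.667)
h*(-1206) = (224/3)*(-1206) = -90048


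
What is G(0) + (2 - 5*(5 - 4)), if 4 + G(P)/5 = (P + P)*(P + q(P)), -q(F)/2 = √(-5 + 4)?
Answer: -23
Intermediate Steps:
q(F) = -2*I (q(F) = -2*√(-5 + 4) = -2*I)
G(P) = -20 + 10*P*(P - 2*I) (G(P) = -20 + 5*((P + P)*(P - 2*I)) = -20 + 5*((2*P)*(P - 2*I)) = -20 + 5*(2*P*(P - 2*I)) = -20 + 10*P*(P - 2*I))
G(0) + (2 - 5*(5 - 4)) = (-20 + 10*0² - 20*I*0) + (2 - 5*(5 - 4)) = (-20 + 10*0 + 0) + (2 - 5*1) = (-20 + 0 + 0) + (2 - 5) = -20 - 3 = -23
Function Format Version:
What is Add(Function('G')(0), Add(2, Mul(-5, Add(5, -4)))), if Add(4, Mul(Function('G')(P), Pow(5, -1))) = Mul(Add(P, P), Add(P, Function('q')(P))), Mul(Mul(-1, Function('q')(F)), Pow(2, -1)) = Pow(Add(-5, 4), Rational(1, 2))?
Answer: -23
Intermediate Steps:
Function('q')(F) = Mul(-2, I) (Function('q')(F) = Mul(-2, Pow(Add(-5, 4), Rational(1, 2))) = Mul(-2, Pow(-1, Rational(1, 2))) = Mul(-2, I))
Function('G')(P) = Add(-20, Mul(10, P, Add(P, Mul(-2, I)))) (Function('G')(P) = Add(-20, Mul(5, Mul(Add(P, P), Add(P, Mul(-2, I))))) = Add(-20, Mul(5, Mul(Mul(2, P), Add(P, Mul(-2, I))))) = Add(-20, Mul(5, Mul(2, P, Add(P, Mul(-2, I))))) = Add(-20, Mul(10, P, Add(P, Mul(-2, I)))))
Add(Function('G')(0), Add(2, Mul(-5, Add(5, -4)))) = Add(Add(-20, Mul(10, Pow(0, 2)), Mul(-20, I, 0)), Add(2, Mul(-5, Add(5, -4)))) = Add(Add(-20, Mul(10, 0), 0), Add(2, Mul(-5, 1))) = Add(Add(-20, 0, 0), Add(2, -5)) = Add(-20, -3) = -23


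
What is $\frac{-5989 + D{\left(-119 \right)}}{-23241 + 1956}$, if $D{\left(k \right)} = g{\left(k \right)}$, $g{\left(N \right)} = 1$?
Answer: $\frac{1996}{7095} \approx 0.28132$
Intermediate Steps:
$D{\left(k \right)} = 1$
$\frac{-5989 + D{\left(-119 \right)}}{-23241 + 1956} = \frac{-5989 + 1}{-23241 + 1956} = - \frac{5988}{-21285} = \left(-5988\right) \left(- \frac{1}{21285}\right) = \frac{1996}{7095}$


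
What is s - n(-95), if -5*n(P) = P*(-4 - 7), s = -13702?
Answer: -13493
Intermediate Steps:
n(P) = 11*P/5 (n(P) = -P*(-4 - 7)/5 = -P*(-11)/5 = -(-11)*P/5 = 11*P/5)
s - n(-95) = -13702 - 11*(-95)/5 = -13702 - 1*(-209) = -13702 + 209 = -13493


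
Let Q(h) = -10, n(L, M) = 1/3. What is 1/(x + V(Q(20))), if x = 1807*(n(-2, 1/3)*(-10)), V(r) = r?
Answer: -3/18100 ≈ -0.00016575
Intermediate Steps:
n(L, M) = 1/3
x = -18070/3 (x = 1807*((1/3)*(-10)) = 1807*(-10/3) = -18070/3 ≈ -6023.3)
1/(x + V(Q(20))) = 1/(-18070/3 - 10) = 1/(-18100/3) = -3/18100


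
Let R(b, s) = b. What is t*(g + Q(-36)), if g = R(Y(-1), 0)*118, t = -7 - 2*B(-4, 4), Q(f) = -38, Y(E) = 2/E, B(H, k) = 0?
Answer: 1918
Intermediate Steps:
t = -7 (t = -7 - 2*0 = -7 + 0 = -7)
g = -236 (g = (2/(-1))*118 = (2*(-1))*118 = -2*118 = -236)
t*(g + Q(-36)) = -7*(-236 - 38) = -7*(-274) = 1918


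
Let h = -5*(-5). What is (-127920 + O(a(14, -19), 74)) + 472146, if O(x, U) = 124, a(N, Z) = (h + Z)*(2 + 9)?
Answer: 344350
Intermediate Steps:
h = 25
a(N, Z) = 275 + 11*Z (a(N, Z) = (25 + Z)*(2 + 9) = (25 + Z)*11 = 275 + 11*Z)
(-127920 + O(a(14, -19), 74)) + 472146 = (-127920 + 124) + 472146 = -127796 + 472146 = 344350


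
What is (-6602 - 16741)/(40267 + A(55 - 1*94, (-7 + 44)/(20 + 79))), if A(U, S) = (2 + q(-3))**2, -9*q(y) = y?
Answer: -6777/11692 ≈ -0.57963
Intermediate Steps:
q(y) = -y/9
A(U, S) = 49/9 (A(U, S) = (2 - 1/9*(-3))**2 = (2 + 1/3)**2 = (7/3)**2 = 49/9)
(-6602 - 16741)/(40267 + A(55 - 1*94, (-7 + 44)/(20 + 79))) = (-6602 - 16741)/(40267 + 49/9) = -23343/362452/9 = -23343*9/362452 = -6777/11692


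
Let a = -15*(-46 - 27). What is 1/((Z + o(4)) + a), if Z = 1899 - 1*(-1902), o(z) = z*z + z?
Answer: 1/4916 ≈ 0.00020342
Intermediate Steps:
o(z) = z + z² (o(z) = z² + z = z + z²)
Z = 3801 (Z = 1899 + 1902 = 3801)
a = 1095 (a = -15*(-73) = 1095)
1/((Z + o(4)) + a) = 1/((3801 + 4*(1 + 4)) + 1095) = 1/((3801 + 4*5) + 1095) = 1/((3801 + 20) + 1095) = 1/(3821 + 1095) = 1/4916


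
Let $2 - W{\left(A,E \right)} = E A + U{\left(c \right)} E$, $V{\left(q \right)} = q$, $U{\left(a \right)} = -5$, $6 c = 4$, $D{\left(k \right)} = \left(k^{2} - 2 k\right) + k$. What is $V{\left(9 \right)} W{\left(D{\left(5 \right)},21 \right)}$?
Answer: $-2817$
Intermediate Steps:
$D{\left(k \right)} = k^{2} - k$
$c = \frac{2}{3}$ ($c = \frac{1}{6} \cdot 4 = \frac{2}{3} \approx 0.66667$)
$W{\left(A,E \right)} = 2 + 5 E - A E$ ($W{\left(A,E \right)} = 2 - \left(E A - 5 E\right) = 2 - \left(A E - 5 E\right) = 2 - \left(- 5 E + A E\right) = 2 + 5 E - A E$)
$V{\left(9 \right)} W{\left(D{\left(5 \right)},21 \right)} = 9 \left(2 + 5 \cdot 21 - 5 \left(-1 + 5\right) 21\right) = 9 \left(2 + 105 - 5 \cdot 4 \cdot 21\right) = 9 \left(2 + 105 - 20 \cdot 21\right) = 9 \left(2 + 105 - 420\right) = 9 \left(-313\right) = -2817$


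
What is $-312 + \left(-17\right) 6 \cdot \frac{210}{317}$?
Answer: $- \frac{120324}{317} \approx -379.57$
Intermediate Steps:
$-312 + \left(-17\right) 6 \cdot \frac{210}{317} = -312 - 102 \cdot 210 \cdot \frac{1}{317} = -312 - \frac{21420}{317} = - \frac{120324}{317}$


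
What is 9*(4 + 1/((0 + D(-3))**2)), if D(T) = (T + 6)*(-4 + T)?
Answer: 1765/49 ≈ 36.020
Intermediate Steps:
D(T) = (-4 + T)*(6 + T) (D(T) = (6 + T)*(-4 + T) = (-4 + T)*(6 + T))
9*(4 + 1/((0 + D(-3))**2)) = 9*(4 + 1/((0 + (-24 + (-3)**2 + 2*(-3)))**2)) = 9*(4 + 1/((0 + (-24 + 9 - 6))**2)) = 9*(4 + 1/((0 - 21)**2)) = 9*(4 + 1/((-21)**2)) = 9*(4 + 1/441) = 9*(1765/441) = 1765/49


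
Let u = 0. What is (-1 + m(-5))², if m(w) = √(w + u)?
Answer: (1 - I*√5)² ≈ -4.0 - 4.4721*I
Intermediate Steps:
m(w) = √w (m(w) = √(w + 0) = √w)
(-1 + m(-5))² = (-1 + √(-5))² = (-1 + I*√5)²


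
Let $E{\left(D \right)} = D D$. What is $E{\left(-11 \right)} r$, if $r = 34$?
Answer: $4114$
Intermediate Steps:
$E{\left(D \right)} = D^{2}$
$E{\left(-11 \right)} r = \left(-11\right)^{2} \cdot 34 = 121 \cdot 34 = 4114$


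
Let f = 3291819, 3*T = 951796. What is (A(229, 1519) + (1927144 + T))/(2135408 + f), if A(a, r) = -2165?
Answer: 517441/1252437 ≈ 0.41315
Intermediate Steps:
T = 951796/3 (T = (1/3)*951796 = 951796/3 ≈ 3.1727e+5)
(A(229, 1519) + (1927144 + T))/(2135408 + f) = (-2165 + (1927144 + 951796/3))/(2135408 + 3291819) = (-2165 + 6733228/3)/5427227 = (6726733/3)*(1/5427227) = 517441/1252437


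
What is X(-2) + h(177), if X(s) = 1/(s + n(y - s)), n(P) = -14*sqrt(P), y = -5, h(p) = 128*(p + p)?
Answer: 13412351/296 + 7*I*sqrt(3)/296 ≈ 45312.0 + 0.040961*I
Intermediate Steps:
h(p) = 256*p (h(p) = 128*(2*p) = 256*p)
X(s) = 1/(s - 14*sqrt(-5 - s))
X(-2) + h(177) = 1/(-2 - 14*sqrt(-5 - 1*(-2))) + 256*177 = 1/(-2 - 14*sqrt(-5 + 2)) + 45312 = 1/(-2 - 14*I*sqrt(3)) + 45312 = 45312 + 1/(-2 - 14*I*sqrt(3))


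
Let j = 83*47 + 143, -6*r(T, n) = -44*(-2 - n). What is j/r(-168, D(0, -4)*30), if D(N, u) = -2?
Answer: 3033/319 ≈ 9.5078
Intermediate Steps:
r(T, n) = -44/3 - 22*n/3 (r(T, n) = -(-22)*(-2 - n)/3 = -(88 + 44*n)/6 = -44/3 - 22*n/3)
j = 4044 (j = 3901 + 143 = 4044)
j/r(-168, D(0, -4)*30) = 4044/(-44/3 - (-44)*30/3) = 4044/(-44/3 - 22/3*(-60)) = 4044/(-44/3 + 440) = 4044/(1276/3) = 4044*(3/1276) = 3033/319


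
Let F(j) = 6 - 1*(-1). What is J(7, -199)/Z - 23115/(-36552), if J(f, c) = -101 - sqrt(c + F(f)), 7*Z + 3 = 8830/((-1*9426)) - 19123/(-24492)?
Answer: 8522546578929/37936796888 + 55248928*I*sqrt(3)/3113657 ≈ 224.65 + 30.734*I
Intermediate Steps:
F(j) = 7 (F(j) = 6 + 1 = 7)
Z = -3113657/6906116 (Z = -3/7 + (8830/((-1*9426)) - 19123/(-24492))/7 = -3/7 + (8830/(-9426) - 19123*(-1/24492))/7 = -3/7 + (8830*(-1/9426) + 1471/1884)/7 = -3/7 + (-4415/4713 + 1471/1884)/7 = -3/7 + (1/7)*(-153893/986588) = -3/7 - 153893/6906116 = -3113657/6906116 ≈ -0.45085)
J(f, c) = -101 - sqrt(7 + c) (J(f, c) = -101 - sqrt(c + 7) = -101 - sqrt(7 + c))
J(7, -199)/Z - 23115/(-36552) = (-101 - sqrt(7 - 199))/(-3113657/6906116) - 23115/(-36552) = (-101 - sqrt(-192))*(-6906116/3113657) - 23115*(-1/36552) = (-101 - 8*I*sqrt(3))*(-6906116/3113657) + 7705/12184 = (697517716/3113657 + 55248928*I*sqrt(3)/3113657) + 7705/12184 = 8522546578929/37936796888 + 55248928*I*sqrt(3)/3113657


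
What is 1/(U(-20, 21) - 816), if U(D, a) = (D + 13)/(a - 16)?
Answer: -5/4087 ≈ -0.0012234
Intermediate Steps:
U(D, a) = (13 + D)/(-16 + a)
1/(U(-20, 21) - 816) = 1/((13 - 20)/(-16 + 21) - 816) = 1/(-7/5 - 816) = 1/(-4087/5) = -5/4087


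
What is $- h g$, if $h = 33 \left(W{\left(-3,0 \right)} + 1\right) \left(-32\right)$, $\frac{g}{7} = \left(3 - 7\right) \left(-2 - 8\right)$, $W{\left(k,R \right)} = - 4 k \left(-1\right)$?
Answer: $-3252480$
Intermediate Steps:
$W{\left(k,R \right)} = 4 k$
$g = 280$ ($g = 7 \left(3 - 7\right) \left(-2 - 8\right) = 7 \left(\left(-4\right) \left(-10\right)\right) = 7 \cdot 40 = 280$)
$h = 11616$ ($h = 33 \left(4 \left(-3\right) + 1\right) \left(-32\right) = 33 \left(-12 + 1\right) \left(-32\right) = 33 \left(-11\right) \left(-32\right) = \left(-363\right) \left(-32\right) = 11616$)
$- h g = - 11616 \cdot 280 = \left(-1\right) 3252480 = -3252480$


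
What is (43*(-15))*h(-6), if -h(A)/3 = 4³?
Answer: 123840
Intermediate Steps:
h(A) = -192 (h(A) = -3*4³ = -3*64 = -192)
(43*(-15))*h(-6) = (43*(-15))*(-192) = -645*(-192) = 123840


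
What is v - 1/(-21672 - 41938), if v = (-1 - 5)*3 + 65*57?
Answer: 234530071/63610 ≈ 3687.0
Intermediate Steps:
v = 3687 (v = -6*3 + 3705 = -18 + 3705 = 3687)
v - 1/(-21672 - 41938) = 3687 - 1/(-21672 - 41938) = 3687 - 1/(-63610) = 3687 - 1*(-1/63610) = 3687 + 1/63610 = 234530071/63610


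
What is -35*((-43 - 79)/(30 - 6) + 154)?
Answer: -62545/12 ≈ -5212.1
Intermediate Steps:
-35*((-43 - 79)/(30 - 6) + 154) = -35*(-122/24 + 154) = -35*(-122*1/24 + 154) = -35*(-61/12 + 154) = -35*1787/12 = -62545/12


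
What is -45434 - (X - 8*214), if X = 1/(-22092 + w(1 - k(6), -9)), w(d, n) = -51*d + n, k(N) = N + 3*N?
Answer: -915014015/20928 ≈ -43722.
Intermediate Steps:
k(N) = 4*N
w(d, n) = n - 51*d
X = -1/20928 (X = 1/(-22092 + (-9 - 51*(1 - 4*6))) = 1/(-22092 + (-9 - 51*(1 - 1*24))) = 1/(-22092 + (-9 - 51*(1 - 24))) = 1/(-22092 + (-9 - 51*(-23))) = 1/(-22092 + (-9 + 1173)) = 1/(-22092 + 1164) = 1/(-20928) = -1/20928 ≈ -4.7783e-5)
-45434 - (X - 8*214) = -45434 - (-1/20928 - 8*214) = -45434 - (-1/20928 - 1712) = -45434 - 1*(-35828737/20928) = -45434 + 35828737/20928 = -915014015/20928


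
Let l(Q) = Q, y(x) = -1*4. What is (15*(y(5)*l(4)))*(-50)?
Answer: 12000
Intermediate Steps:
y(x) = -4
(15*(y(5)*l(4)))*(-50) = (15*(-4*4))*(-50) = (15*(-16))*(-50) = -240*(-50) = 12000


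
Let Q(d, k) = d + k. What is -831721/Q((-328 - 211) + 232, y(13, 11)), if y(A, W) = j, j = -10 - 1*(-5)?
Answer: 831721/312 ≈ 2665.8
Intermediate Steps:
j = -5 (j = -10 + 5 = -5)
y(A, W) = -5
-831721/Q((-328 - 211) + 232, y(13, 11)) = -831721/(((-328 - 211) + 232) - 5) = -831721/((-539 + 232) - 5) = -831721/(-307 - 5) = -831721/(-312) = -831721*(-1/312) = 831721/312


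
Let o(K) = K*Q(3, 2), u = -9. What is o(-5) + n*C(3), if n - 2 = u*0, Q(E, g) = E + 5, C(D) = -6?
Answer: -52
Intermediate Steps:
Q(E, g) = 5 + E
n = 2 (n = 2 - 9*0 = 2 + 0 = 2)
o(K) = 8*K (o(K) = K*(5 + 3) = K*8 = 8*K)
o(-5) + n*C(3) = 8*(-5) + 2*(-6) = -40 - 12 = -52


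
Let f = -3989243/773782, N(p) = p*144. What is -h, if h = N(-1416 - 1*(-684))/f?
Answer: -81562813056/3989243 ≈ -20446.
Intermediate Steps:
N(p) = 144*p
f = -3989243/773782 (f = -3989243*1/773782 = -3989243/773782 ≈ -5.1555)
h = 81562813056/3989243 (h = (144*(-1416 - 1*(-684)))/(-3989243/773782) = (144*(-1416 + 684))*(-773782/3989243) = (144*(-732))*(-773782/3989243) = -105408*(-773782/3989243) = 81562813056/3989243 ≈ 20446.)
-h = -1*81562813056/3989243 = -81562813056/3989243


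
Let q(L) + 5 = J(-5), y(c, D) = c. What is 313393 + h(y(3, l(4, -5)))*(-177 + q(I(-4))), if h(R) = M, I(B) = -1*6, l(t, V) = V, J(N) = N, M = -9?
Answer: 315076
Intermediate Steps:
I(B) = -6
q(L) = -10 (q(L) = -5 - 5 = -10)
h(R) = -9
313393 + h(y(3, l(4, -5)))*(-177 + q(I(-4))) = 313393 - 9*(-177 - 10) = 313393 - 9*(-187) = 313393 + 1683 = 315076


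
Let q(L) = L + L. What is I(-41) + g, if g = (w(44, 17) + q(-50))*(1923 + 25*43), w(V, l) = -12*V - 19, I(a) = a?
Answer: -1939747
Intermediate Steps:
q(L) = 2*L
w(V, l) = -19 - 12*V
g = -1939706 (g = ((-19 - 12*44) + 2*(-50))*(1923 + 25*43) = ((-19 - 528) - 100)*(1923 + 1075) = (-547 - 100)*2998 = -647*2998 = -1939706)
I(-41) + g = -41 - 1939706 = -1939747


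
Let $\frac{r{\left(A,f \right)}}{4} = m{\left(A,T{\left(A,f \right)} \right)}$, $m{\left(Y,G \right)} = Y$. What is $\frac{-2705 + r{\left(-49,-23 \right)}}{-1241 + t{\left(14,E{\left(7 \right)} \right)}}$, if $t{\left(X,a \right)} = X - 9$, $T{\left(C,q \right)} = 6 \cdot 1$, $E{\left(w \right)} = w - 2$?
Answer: $\frac{967}{412} \approx 2.3471$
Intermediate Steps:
$E{\left(w \right)} = -2 + w$
$T{\left(C,q \right)} = 6$
$r{\left(A,f \right)} = 4 A$
$t{\left(X,a \right)} = -9 + X$ ($t{\left(X,a \right)} = X - 9 = -9 + X$)
$\frac{-2705 + r{\left(-49,-23 \right)}}{-1241 + t{\left(14,E{\left(7 \right)} \right)}} = \frac{-2705 + 4 \left(-49\right)}{-1241 + \left(-9 + 14\right)} = \frac{-2705 - 196}{-1241 + 5} = - \frac{2901}{-1236} = \left(-2901\right) \left(- \frac{1}{1236}\right) = \frac{967}{412}$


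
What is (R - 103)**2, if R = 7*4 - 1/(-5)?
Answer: 139876/25 ≈ 5595.0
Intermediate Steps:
R = 141/5 (R = 28 - 1*(-1/5) = 28 + 1/5 = 141/5 ≈ 28.200)
(R - 103)**2 = (141/5 - 103)**2 = (-374/5)**2 = 139876/25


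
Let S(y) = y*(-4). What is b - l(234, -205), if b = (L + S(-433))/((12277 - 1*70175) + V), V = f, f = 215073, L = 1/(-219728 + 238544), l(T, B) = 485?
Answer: -1434308738687/2957404800 ≈ -484.99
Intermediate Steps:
L = 1/18816 ≈ 5.3146e-5
V = 215073
S(y) = -4*y
b = 32589313/2957404800 (b = (1/18816 - 4*(-433))/((12277 - 1*70175) + 215073) = (1/18816 + 1732)/((12277 - 70175) + 215073) = 32589313/(18816*(-57898 + 215073)) = (32589313/18816)/157175 = (32589313/18816)*(1/157175) = 32589313/2957404800 ≈ 0.011020)
b - l(234, -205) = 32589313/2957404800 - 1*485 = 32589313/2957404800 - 485 = -1434308738687/2957404800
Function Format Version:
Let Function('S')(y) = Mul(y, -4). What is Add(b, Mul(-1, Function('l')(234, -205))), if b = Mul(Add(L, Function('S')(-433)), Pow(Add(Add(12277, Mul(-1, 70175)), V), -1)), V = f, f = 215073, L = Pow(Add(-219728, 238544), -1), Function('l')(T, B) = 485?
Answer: Rational(-1434308738687, 2957404800) ≈ -484.99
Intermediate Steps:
L = Rational(1, 18816) (L = Pow(18816, -1) = Rational(1, 18816) ≈ 5.3146e-5)
V = 215073
Function('S')(y) = Mul(-4, y)
b = Rational(32589313, 2957404800) (b = Mul(Add(Rational(1, 18816), Mul(-4, -433)), Pow(Add(Add(12277, Mul(-1, 70175)), 215073), -1)) = Mul(Add(Rational(1, 18816), 1732), Pow(Add(Add(12277, -70175), 215073), -1)) = Mul(Rational(32589313, 18816), Pow(Add(-57898, 215073), -1)) = Mul(Rational(32589313, 18816), Pow(157175, -1)) = Mul(Rational(32589313, 18816), Rational(1, 157175)) = Rational(32589313, 2957404800) ≈ 0.011020)
Add(b, Mul(-1, Function('l')(234, -205))) = Add(Rational(32589313, 2957404800), Mul(-1, 485)) = Add(Rational(32589313, 2957404800), -485) = Rational(-1434308738687, 2957404800)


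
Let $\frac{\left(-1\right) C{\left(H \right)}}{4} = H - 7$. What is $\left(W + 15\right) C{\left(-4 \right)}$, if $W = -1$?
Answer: $616$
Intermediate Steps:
$C{\left(H \right)} = 28 - 4 H$ ($C{\left(H \right)} = - 4 \left(H - 7\right) = - 4 \left(-7 + H\right) = 28 - 4 H$)
$\left(W + 15\right) C{\left(-4 \right)} = \left(-1 + 15\right) \left(28 - -16\right) = 14 \left(28 + 16\right) = 14 \cdot 44 = 616$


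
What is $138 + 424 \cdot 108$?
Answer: $45930$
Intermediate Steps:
$138 + 424 \cdot 108 = 138 + 45792 = 45930$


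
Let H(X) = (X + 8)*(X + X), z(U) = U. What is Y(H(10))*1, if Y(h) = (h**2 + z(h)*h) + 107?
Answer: 259307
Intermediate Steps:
H(X) = 2*X*(8 + X) (H(X) = (8 + X)*(2*X) = 2*X*(8 + X))
Y(h) = 107 + 2*h**2 (Y(h) = (h**2 + h*h) + 107 = (h**2 + h**2) + 107 = 2*h**2 + 107 = 107 + 2*h**2)
Y(H(10))*1 = (107 + 2*(2*10*(8 + 10))**2)*1 = (107 + 2*(2*10*18)**2)*1 = (107 + 2*360**2)*1 = (107 + 2*129600)*1 = (107 + 259200)*1 = 259307*1 = 259307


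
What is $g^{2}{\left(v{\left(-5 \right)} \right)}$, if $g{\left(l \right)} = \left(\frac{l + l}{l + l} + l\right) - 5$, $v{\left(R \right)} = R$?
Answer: $81$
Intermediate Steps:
$g{\left(l \right)} = -4 + l$ ($g{\left(l \right)} = \left(\frac{2 l}{2 l} + l\right) - 5 = \left(2 l \frac{1}{2 l} + l\right) - 5 = \left(1 + l\right) - 5 = -4 + l$)
$g^{2}{\left(v{\left(-5 \right)} \right)} = \left(-4 - 5\right)^{2} = \left(-9\right)^{2} = 81$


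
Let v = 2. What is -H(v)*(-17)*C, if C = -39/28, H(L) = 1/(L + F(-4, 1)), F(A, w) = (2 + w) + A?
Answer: -663/28 ≈ -23.679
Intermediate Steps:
F(A, w) = 2 + A + w
H(L) = 1/(-1 + L) (H(L) = 1/(L + (2 - 4 + 1)) = 1/(L - 1) = 1/(-1 + L))
C = -39/28 (C = -39*1/28 = -39/28 ≈ -1.3929)
-H(v)*(-17)*C = --17/(-1 + 2)*(-39)/28 = --17/1*(-39)/28 = -1*(-17)*(-39)/28 = -(-17)*(-39)/28 = -1*663/28 = -663/28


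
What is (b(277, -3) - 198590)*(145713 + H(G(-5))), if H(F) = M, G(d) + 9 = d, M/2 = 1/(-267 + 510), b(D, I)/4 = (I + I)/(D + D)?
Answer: -1947788679800362/67311 ≈ -2.8937e+10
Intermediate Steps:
b(D, I) = 4*I/D (b(D, I) = 4*((I + I)/(D + D)) = 4*((2*I)/((2*D))) = 4*((2*I)*(1/(2*D))) = 4*(I/D) = 4*I/D)
M = 2/243 (M = 2/(-267 + 510) = 2/243 ≈ 0.0082304)
G(d) = -9 + d
H(F) = 2/243
(b(277, -3) - 198590)*(145713 + H(G(-5))) = (4*(-3)/277 - 198590)*(145713 + 2/243) = (4*(-3)*(1/277) - 198590)*(35408261/243) = (-12/277 - 198590)*(35408261/243) = -55009442/277*35408261/243 = -1947788679800362/67311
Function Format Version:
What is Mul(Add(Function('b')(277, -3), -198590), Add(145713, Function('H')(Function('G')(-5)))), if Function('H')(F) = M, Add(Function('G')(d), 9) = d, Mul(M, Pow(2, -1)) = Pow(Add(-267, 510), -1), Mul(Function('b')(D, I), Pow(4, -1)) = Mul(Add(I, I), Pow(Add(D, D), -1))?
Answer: Rational(-1947788679800362, 67311) ≈ -2.8937e+10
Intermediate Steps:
Function('b')(D, I) = Mul(4, I, Pow(D, -1)) (Function('b')(D, I) = Mul(4, Mul(Add(I, I), Pow(Add(D, D), -1))) = Mul(4, Mul(Mul(2, I), Pow(Mul(2, D), -1))) = Mul(4, Mul(Mul(2, I), Mul(Rational(1, 2), Pow(D, -1)))) = Mul(4, Mul(I, Pow(D, -1))) = Mul(4, I, Pow(D, -1)))
M = Rational(2, 243) (M = Mul(2, Pow(Add(-267, 510), -1)) = Mul(2, Pow(243, -1)) = Mul(2, Rational(1, 243)) = Rational(2, 243) ≈ 0.0082304)
Function('G')(d) = Add(-9, d)
Function('H')(F) = Rational(2, 243)
Mul(Add(Function('b')(277, -3), -198590), Add(145713, Function('H')(Function('G')(-5)))) = Mul(Add(Mul(4, -3, Pow(277, -1)), -198590), Add(145713, Rational(2, 243))) = Mul(Add(Mul(4, -3, Rational(1, 277)), -198590), Rational(35408261, 243)) = Mul(Add(Rational(-12, 277), -198590), Rational(35408261, 243)) = Mul(Rational(-55009442, 277), Rational(35408261, 243)) = Rational(-1947788679800362, 67311)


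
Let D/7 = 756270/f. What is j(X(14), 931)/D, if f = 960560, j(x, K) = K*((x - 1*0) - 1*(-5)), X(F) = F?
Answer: 242733512/75627 ≈ 3209.6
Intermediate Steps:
j(x, K) = K*(5 + x) (j(x, K) = K*((x + 0) + 5) = K*(x + 5) = K*(5 + x))
D = 529389/96056 (D = 7*(756270/960560) = 7*(756270*(1/960560)) = 7*(75627/96056) = 529389/96056 ≈ 5.5113)
j(X(14), 931)/D = (931*(5 + 14))/(529389/96056) = (931*19)*(96056/529389) = 17689*(96056/529389) = 242733512/75627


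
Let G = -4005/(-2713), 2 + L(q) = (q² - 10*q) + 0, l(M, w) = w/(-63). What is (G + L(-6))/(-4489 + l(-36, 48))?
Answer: -5439567/255795205 ≈ -0.021265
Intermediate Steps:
l(M, w) = -w/63 (l(M, w) = w*(-1/63) = -w/63)
L(q) = -2 + q² - 10*q (L(q) = -2 + ((q² - 10*q) + 0) = -2 + (q² - 10*q) = -2 + q² - 10*q)
G = 4005/2713 (G = -4005*(-1/2713) = 4005/2713 ≈ 1.4762)
(G + L(-6))/(-4489 + l(-36, 48)) = (4005/2713 + (-2 + (-6)² - 10*(-6)))/(-4489 - 1/63*48) = (4005/2713 + (-2 + 36 + 60))/(-4489 - 16/21) = (4005/2713 + 94)/(-94285/21) = (259027/2713)*(-21/94285) = -5439567/255795205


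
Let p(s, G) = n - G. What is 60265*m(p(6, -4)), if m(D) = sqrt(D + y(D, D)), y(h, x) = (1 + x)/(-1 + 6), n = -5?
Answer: 60265*I ≈ 60265.0*I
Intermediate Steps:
p(s, G) = -5 - G
y(h, x) = 1/5 + x/5 (y(h, x) = (1 + x)/5 = (1 + x)*(1/5) = 1/5 + x/5)
m(D) = sqrt(1/5 + 6*D/5) (m(D) = sqrt(D + (1/5 + D/5)) = sqrt(1/5 + 6*D/5))
60265*m(p(6, -4)) = 60265*(sqrt(5 + 30*(-5 - 1*(-4)))/5) = 60265*(sqrt(5 + 30*(-5 + 4))/5) = 60265*(sqrt(5 + 30*(-1))/5) = 60265*(sqrt(5 - 30)/5) = 60265*(sqrt(-25)/5) = 60265*((5*I)/5) = 60265*I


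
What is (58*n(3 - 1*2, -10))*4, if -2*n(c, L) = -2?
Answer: 232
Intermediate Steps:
n(c, L) = 1 (n(c, L) = -½*(-2) = 1)
(58*n(3 - 1*2, -10))*4 = (58*1)*4 = 58*4 = 232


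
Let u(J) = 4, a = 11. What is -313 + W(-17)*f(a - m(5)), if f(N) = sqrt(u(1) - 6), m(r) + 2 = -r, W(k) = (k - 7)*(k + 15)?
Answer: -313 + 48*I*sqrt(2) ≈ -313.0 + 67.882*I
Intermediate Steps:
W(k) = (-7 + k)*(15 + k)
m(r) = -2 - r
f(N) = I*sqrt(2) (f(N) = sqrt(4 - 6) = sqrt(-2) = I*sqrt(2))
-313 + W(-17)*f(a - m(5)) = -313 + (-105 + (-17)**2 + 8*(-17))*(I*sqrt(2)) = -313 + (-105 + 289 - 136)*(I*sqrt(2)) = -313 + 48*(I*sqrt(2)) = -313 + 48*I*sqrt(2)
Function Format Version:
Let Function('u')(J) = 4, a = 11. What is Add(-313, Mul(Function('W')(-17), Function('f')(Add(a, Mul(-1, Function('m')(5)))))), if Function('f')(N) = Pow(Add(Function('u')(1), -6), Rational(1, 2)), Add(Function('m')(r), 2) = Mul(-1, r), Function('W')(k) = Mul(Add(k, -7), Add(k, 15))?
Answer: Add(-313, Mul(48, I, Pow(2, Rational(1, 2)))) ≈ Add(-313.00, Mul(67.882, I))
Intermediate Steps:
Function('W')(k) = Mul(Add(-7, k), Add(15, k))
Function('m')(r) = Add(-2, Mul(-1, r))
Function('f')(N) = Mul(I, Pow(2, Rational(1, 2))) (Function('f')(N) = Pow(Add(4, -6), Rational(1, 2)) = Pow(-2, Rational(1, 2)) = Mul(I, Pow(2, Rational(1, 2))))
Add(-313, Mul(Function('W')(-17), Function('f')(Add(a, Mul(-1, Function('m')(5)))))) = Add(-313, Mul(Add(-105, Pow(-17, 2), Mul(8, -17)), Mul(I, Pow(2, Rational(1, 2))))) = Add(-313, Mul(Add(-105, 289, -136), Mul(I, Pow(2, Rational(1, 2))))) = Add(-313, Mul(48, Mul(I, Pow(2, Rational(1, 2))))) = Add(-313, Mul(48, I, Pow(2, Rational(1, 2))))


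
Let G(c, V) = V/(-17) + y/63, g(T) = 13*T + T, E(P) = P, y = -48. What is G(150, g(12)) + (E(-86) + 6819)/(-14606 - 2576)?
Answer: -67695281/6133974 ≈ -11.036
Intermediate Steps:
g(T) = 14*T
G(c, V) = -16/21 - V/17 (G(c, V) = V/(-17) - 48/63 = V*(-1/17) - 48*1/63 = -V/17 - 16/21 = -16/21 - V/17)
G(150, g(12)) + (E(-86) + 6819)/(-14606 - 2576) = (-16/21 - 14*12/17) + (-86 + 6819)/(-14606 - 2576) = (-16/21 - 1/17*168) + 6733/(-17182) = (-16/21 - 168/17) + 6733*(-1/17182) = -3800/357 - 6733/17182 = -67695281/6133974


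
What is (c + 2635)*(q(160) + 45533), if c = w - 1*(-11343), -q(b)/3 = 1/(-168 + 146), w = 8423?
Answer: 22439731329/22 ≈ 1.0200e+9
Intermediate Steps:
q(b) = 3/22 (q(b) = -3/(-168 + 146) = -3/(-22) = -3*(-1/22) = 3/22)
c = 19766 (c = 8423 - 1*(-11343) = 8423 + 11343 = 19766)
(c + 2635)*(q(160) + 45533) = (19766 + 2635)*(3/22 + 45533) = 22401*(1001729/22) = 22439731329/22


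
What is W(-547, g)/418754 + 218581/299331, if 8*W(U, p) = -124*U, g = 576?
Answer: 188139091915/250692107148 ≈ 0.75048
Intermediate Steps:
W(U, p) = -31*U/2 (W(U, p) = (-124*U)/8 = -31*U/2)
W(-547, g)/418754 + 218581/299331 = -31/2*(-547)/418754 + 218581/299331 = (16957/2)*(1/418754) + 218581*(1/299331) = 16957/837508 + 218581/299331 = 188139091915/250692107148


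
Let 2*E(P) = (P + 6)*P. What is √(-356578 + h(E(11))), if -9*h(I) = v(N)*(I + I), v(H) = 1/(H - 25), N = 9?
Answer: I*√51347045/12 ≈ 597.14*I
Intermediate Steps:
v(H) = 1/(-25 + H)
E(P) = P*(6 + P)/2 (E(P) = ((P + 6)*P)/2 = ((6 + P)*P)/2 = (P*(6 + P))/2 = P*(6 + P)/2)
h(I) = I/72 (h(I) = -(I + I)/(9*(-25 + 9)) = -2*I/(9*(-16)) = -(-1)*2*I/144 = -(-1)*I/72 = I/72)
√(-356578 + h(E(11))) = √(-356578 + ((½)*11*(6 + 11))/72) = √(-356578 + ((½)*11*17)/72) = √(-356578 + (1/72)*(187/2)) = √(-356578 + 187/144) = √(-51347045/144) = I*√51347045/12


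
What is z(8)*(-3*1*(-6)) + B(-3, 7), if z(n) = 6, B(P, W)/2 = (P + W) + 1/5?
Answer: 582/5 ≈ 116.40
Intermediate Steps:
B(P, W) = ⅖ + 2*P + 2*W (B(P, W) = 2*((P + W) + 1/5) = 2*((P + W) + ⅕) = 2*(⅕ + P + W) = ⅖ + 2*P + 2*W)
z(8)*(-3*1*(-6)) + B(-3, 7) = 6*(-3*1*(-6)) + (⅖ + 2*(-3) + 2*7) = 6*(-3*(-6)) + (⅖ - 6 + 14) = 6*(-1*(-18)) + 42/5 = 6*18 + 42/5 = 108 + 42/5 = 582/5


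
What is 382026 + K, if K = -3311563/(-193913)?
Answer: 3221005187/8431 ≈ 3.8204e+5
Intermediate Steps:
K = 143981/8431 (K = -3311563*(-1/193913) = 143981/8431 ≈ 17.078)
382026 + K = 382026 + 143981/8431 = 3221005187/8431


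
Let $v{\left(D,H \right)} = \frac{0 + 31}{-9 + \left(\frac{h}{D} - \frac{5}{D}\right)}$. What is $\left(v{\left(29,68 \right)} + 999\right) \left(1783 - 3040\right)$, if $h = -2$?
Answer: $- \frac{335409081}{268} \approx -1.2515 \cdot 10^{6}$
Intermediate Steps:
$v{\left(D,H \right)} = \frac{31}{-9 - \frac{7}{D}}$ ($v{\left(D,H \right)} = \frac{0 + 31}{-9 - \frac{7}{D}} = \frac{31}{-9 - \frac{7}{D}}$)
$\left(v{\left(29,68 \right)} + 999\right) \left(1783 - 3040\right) = \left(\left(-31\right) 29 \frac{1}{7 + 9 \cdot 29} + 999\right) \left(1783 - 3040\right) = \left(\left(-31\right) 29 \frac{1}{7 + 261} + 999\right) \left(-1257\right) = \left(\left(-31\right) 29 \cdot \frac{1}{268} + 999\right) \left(-1257\right) = \left(- \frac{899}{268} + 999\right) \left(-1257\right) = \frac{266833}{268} \left(-1257\right) = - \frac{335409081}{268}$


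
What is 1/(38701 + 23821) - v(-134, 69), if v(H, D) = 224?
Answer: -14004927/62522 ≈ -224.00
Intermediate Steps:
1/(38701 + 23821) - v(-134, 69) = 1/(38701 + 23821) - 1*224 = 1/62522 - 224 = -14004927/62522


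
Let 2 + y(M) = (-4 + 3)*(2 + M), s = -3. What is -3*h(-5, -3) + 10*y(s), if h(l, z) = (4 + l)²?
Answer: -13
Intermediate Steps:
y(M) = -4 - M (y(M) = -2 + (-4 + 3)*(2 + M) = -2 - (2 + M) = -2 + (-2 - M) = -4 - M)
-3*h(-5, -3) + 10*y(s) = -3*(4 - 5)² + 10*(-4 - 1*(-3)) = -3*(-1)² + 10*(-4 + 3) = -3*1 + 10*(-1) = -3 - 10 = -13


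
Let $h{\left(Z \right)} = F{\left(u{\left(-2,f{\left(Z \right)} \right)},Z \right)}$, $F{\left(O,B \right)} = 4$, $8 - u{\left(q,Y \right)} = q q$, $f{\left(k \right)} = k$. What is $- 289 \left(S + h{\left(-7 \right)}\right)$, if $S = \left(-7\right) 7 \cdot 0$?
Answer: $-1156$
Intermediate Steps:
$u{\left(q,Y \right)} = 8 - q^{2}$ ($u{\left(q,Y \right)} = 8 - q q = 8 - q^{2}$)
$S = 0$ ($S = \left(-49\right) 0 = 0$)
$h{\left(Z \right)} = 4$
$- 289 \left(S + h{\left(-7 \right)}\right) = - 289 \left(0 + 4\right) = \left(-289\right) 4 = -1156$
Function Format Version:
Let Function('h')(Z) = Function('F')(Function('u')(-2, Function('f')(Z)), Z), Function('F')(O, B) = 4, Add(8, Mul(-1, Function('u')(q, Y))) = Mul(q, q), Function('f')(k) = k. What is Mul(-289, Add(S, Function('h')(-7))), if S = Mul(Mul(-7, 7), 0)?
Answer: -1156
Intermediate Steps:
Function('u')(q, Y) = Add(8, Mul(-1, Pow(q, 2))) (Function('u')(q, Y) = Add(8, Mul(-1, Mul(q, q))) = Add(8, Mul(-1, Pow(q, 2))))
S = 0 (S = Mul(-49, 0) = 0)
Function('h')(Z) = 4
Mul(-289, Add(S, Function('h')(-7))) = Mul(-289, Add(0, 4)) = Mul(-289, 4) = -1156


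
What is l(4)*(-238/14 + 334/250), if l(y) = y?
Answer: -7832/125 ≈ -62.656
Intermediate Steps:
l(4)*(-238/14 + 334/250) = 4*(-238/14 + 334/250) = 4*(-238*1/14 + 334*(1/250)) = 4*(-17 + 167/125) = 4*(-1958/125) = -7832/125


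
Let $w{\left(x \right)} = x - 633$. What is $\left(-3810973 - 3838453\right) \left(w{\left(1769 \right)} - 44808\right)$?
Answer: $334065732272$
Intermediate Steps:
$w{\left(x \right)} = -633 + x$ ($w{\left(x \right)} = x - 633 = -633 + x$)
$\left(-3810973 - 3838453\right) \left(w{\left(1769 \right)} - 44808\right) = \left(-3810973 - 3838453\right) \left(\left(-633 + 1769\right) - 44808\right) = - 7649426 \left(1136 - 44808\right) = \left(-7649426\right) \left(-43672\right) = 334065732272$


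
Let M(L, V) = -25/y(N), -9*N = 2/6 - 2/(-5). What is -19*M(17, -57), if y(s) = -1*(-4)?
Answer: 475/4 ≈ 118.75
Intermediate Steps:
N = -11/135 (N = -(2/6 - 2/(-5))/9 = -(2*(⅙) - 2*(-⅕))/9 = -(⅓ + ⅖)/9 = -⅑*11/15 = -11/135 ≈ -0.081481)
y(s) = 4
M(L, V) = -25/4
-19*M(17, -57) = -19*(-25/4) = 475/4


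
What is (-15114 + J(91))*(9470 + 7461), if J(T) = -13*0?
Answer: -255895134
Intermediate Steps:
J(T) = 0
(-15114 + J(91))*(9470 + 7461) = (-15114 + 0)*(9470 + 7461) = -15114*16931 = -255895134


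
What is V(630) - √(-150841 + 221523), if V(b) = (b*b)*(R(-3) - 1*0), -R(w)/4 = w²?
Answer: -14288400 - √70682 ≈ -1.4289e+7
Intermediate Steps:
R(w) = -4*w²
V(b) = -36*b² (V(b) = (b*b)*(-4*(-3)² - 1*0) = b²*(-4*9 + 0) = b²*(-36 + 0) = b²*(-36) = -36*b²)
V(630) - √(-150841 + 221523) = -36*630² - √(-150841 + 221523) = -36*396900 - √70682 = -14288400 - √70682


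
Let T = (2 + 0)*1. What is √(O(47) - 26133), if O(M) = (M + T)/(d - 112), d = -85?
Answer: 5*I*√40568210/197 ≈ 161.66*I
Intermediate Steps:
T = 2 (T = 2*1 = 2)
O(M) = -2/197 - M/197 (O(M) = (M + 2)/(-85 - 112) = (2 + M)/(-197) = (2 + M)*(-1/197) = -2/197 - M/197)
√(O(47) - 26133) = √((-2/197 - 1/197*47) - 26133) = √((-2/197 - 47/197) - 26133) = √(-49/197 - 26133) = √(-5148250/197) = 5*I*√40568210/197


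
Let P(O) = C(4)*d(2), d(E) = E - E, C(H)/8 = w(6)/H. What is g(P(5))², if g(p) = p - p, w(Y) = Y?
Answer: 0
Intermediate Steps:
C(H) = 48/H (C(H) = 8*(6/H) = 48/H)
d(E) = 0
P(O) = 0 (P(O) = (48/4)*0 = (48*(¼))*0 = 12*0 = 0)
g(p) = 0
g(P(5))² = 0² = 0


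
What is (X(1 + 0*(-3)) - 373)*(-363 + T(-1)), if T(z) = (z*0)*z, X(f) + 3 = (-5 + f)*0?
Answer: 136488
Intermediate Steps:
X(f) = -3 (X(f) = -3 + (-5 + f)*0 = -3 + 0 = -3)
T(z) = 0 (T(z) = 0*z = 0)
(X(1 + 0*(-3)) - 373)*(-363 + T(-1)) = (-3 - 373)*(-363 + 0) = -376*(-363) = 136488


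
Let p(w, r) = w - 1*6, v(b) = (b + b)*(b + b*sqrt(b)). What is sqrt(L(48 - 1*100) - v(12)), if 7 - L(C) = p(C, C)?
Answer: sqrt(-223 - 576*sqrt(3)) ≈ 34.938*I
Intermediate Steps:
v(b) = 2*b*(b + b**(3/2)) (v(b) = (2*b)*(b + b**(3/2)) = 2*b*(b + b**(3/2)))
p(w, r) = -6 + w (p(w, r) = w - 6 = -6 + w)
L(C) = 13 - C (L(C) = 7 - (-6 + C) = 7 + (6 - C) = 13 - C)
sqrt(L(48 - 1*100) - v(12)) = sqrt((13 - (48 - 1*100)) - (2*12**2 + 2*12**(5/2))) = sqrt((13 - (48 - 100)) - (2*144 + 2*(288*sqrt(3)))) = sqrt((13 - 1*(-52)) - (288 + 576*sqrt(3))) = sqrt((13 + 52) + (-288 - 576*sqrt(3))) = sqrt(65 + (-288 - 576*sqrt(3))) = sqrt(-223 - 576*sqrt(3))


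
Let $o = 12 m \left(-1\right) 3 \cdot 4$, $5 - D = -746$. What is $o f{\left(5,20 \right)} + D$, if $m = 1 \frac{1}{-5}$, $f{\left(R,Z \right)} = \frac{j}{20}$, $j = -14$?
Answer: $\frac{18271}{25} \approx 730.84$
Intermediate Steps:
$f{\left(R,Z \right)} = - \frac{7}{10}$ ($f{\left(R,Z \right)} = - \frac{14}{20} = \left(-14\right) \frac{1}{20} = - \frac{7}{10}$)
$m = - \frac{1}{5}$ ($m = 1 \left(- \frac{1}{5}\right) = - \frac{1}{5} \approx -0.2$)
$D = 751$ ($D = 5 - -746 = 5 + 746 = 751$)
$o = \frac{144}{5}$ ($o = 12 \left(- \frac{1}{5}\right) \left(-1\right) 3 \cdot 4 = - \frac{12 \left(\left(-3\right) 4\right)}{5} = \left(- \frac{12}{5}\right) \left(-12\right) = \frac{144}{5} \approx 28.8$)
$o f{\left(5,20 \right)} + D = \frac{144}{5} \left(- \frac{7}{10}\right) + 751 = - \frac{504}{25} + 751 = \frac{18271}{25}$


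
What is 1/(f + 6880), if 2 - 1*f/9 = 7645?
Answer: -1/61907 ≈ -1.6153e-5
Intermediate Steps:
f = -68787 (f = 18 - 9*7645 = 18 - 68805 = -68787)
1/(f + 6880) = 1/(-68787 + 6880) = 1/(-61907) = -1/61907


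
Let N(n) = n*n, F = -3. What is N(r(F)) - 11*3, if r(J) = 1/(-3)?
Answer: -296/9 ≈ -32.889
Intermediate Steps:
r(J) = -1/3
N(n) = n**2
N(r(F)) - 11*3 = (-1/3)**2 - 11*3 = 1/9 - 33 = -296/9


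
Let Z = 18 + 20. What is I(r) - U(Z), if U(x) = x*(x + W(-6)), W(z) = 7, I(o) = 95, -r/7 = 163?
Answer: -1615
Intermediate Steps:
r = -1141 (r = -7*163 = -1141)
Z = 38
U(x) = x*(7 + x) (U(x) = x*(x + 7) = x*(7 + x))
I(r) - U(Z) = 95 - 38*(7 + 38) = 95 - 38*45 = 95 - 1*1710 = 95 - 1710 = -1615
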